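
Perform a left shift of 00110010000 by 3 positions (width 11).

Original: 00110010000 (decimal 400)
Shift left by 3 positions
Append 3 zeros on the right and drop the 3 high bits that overflow the 11-bit width
Result: 10010000000 (decimal 1152)
Equivalent: 400 << 3 = 400 × 2^3 = 3200, truncated to 11 bits = 1152



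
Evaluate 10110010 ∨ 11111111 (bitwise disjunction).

OR: 1 when either bit is 1
  10110010
| 11111111
----------
  11111111
Decimal: 178 | 255 = 255



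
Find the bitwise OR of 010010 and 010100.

OR: 1 when either bit is 1
  010010
| 010100
--------
  010110
Decimal: 18 | 20 = 22



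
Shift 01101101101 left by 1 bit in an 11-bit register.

Original: 01101101101 (decimal 877)
Shift left by 1 position
Append 1 zero on the right
Result: 11011011010 (decimal 1754)
Equivalent: 877 << 1 = 877 × 2^1 = 1754



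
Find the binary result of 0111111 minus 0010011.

Method 1 - Direct subtraction (column by column from the right: bit − bit − borrow-in; if negative, add 2 and borrow 1 from the next column):
borrow: 0000000
        0111111
-       0010011
---------------
        0101100

Method 2 - Add two's complement:
Two's complement of 0010011: invert → 1101100, add 1 → 1101101
  0111111
+ 1101101
---------
 10101100  (end carry out of the top bit = 1)
Discarding the end carry: 0101100
Decimal check:
  0111111 = 32 + 16 + 8 + 4 + 2 + 1 = 63
  0010011 = 16 + 2 + 1 = 19
  63 - 19 = 44, and 0101100 = 32 + 8 + 4 = 44 ✓



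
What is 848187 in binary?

Using repeated division by 2:
848187 ÷ 2 = 424093 remainder 1
424093 ÷ 2 = 212046 remainder 1
212046 ÷ 2 = 106023 remainder 0
106023 ÷ 2 = 53011 remainder 1
53011 ÷ 2 = 26505 remainder 1
26505 ÷ 2 = 13252 remainder 1
13252 ÷ 2 = 6626 remainder 0
6626 ÷ 2 = 3313 remainder 0
3313 ÷ 2 = 1656 remainder 1
1656 ÷ 2 = 828 remainder 0
828 ÷ 2 = 414 remainder 0
414 ÷ 2 = 207 remainder 0
207 ÷ 2 = 103 remainder 1
103 ÷ 2 = 51 remainder 1
51 ÷ 2 = 25 remainder 1
25 ÷ 2 = 12 remainder 1
12 ÷ 2 = 6 remainder 0
6 ÷ 2 = 3 remainder 0
3 ÷ 2 = 1 remainder 1
1 ÷ 2 = 0 remainder 1
Reading remainders bottom to top: 11001111000100111011



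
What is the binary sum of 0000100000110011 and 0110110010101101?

Add column by column from the right: bit + bit + carry-in; write the sum mod 2, carry 1 when the sum is 2 or 3.
carry:  0001000001111110
        0000100000110011
+       0110110010101101
------------------------
       00111010011100000
(the carry out of the leftmost column, 0, becomes the leading bit)
Decimal check:
  0000100000110011 = 2048 + 32 + 16 + 2 + 1 = 2099
  0110110010101101 = 16384 + 8192 + 2048 + 1024 + 128 + 32 + 8 + 4 + 1 = 27821
  2099 + 27821 = 29920, and 00111010011100000 = 16384 + 8192 + 4096 + 1024 + 128 + 64 + 32 = 29920 ✓



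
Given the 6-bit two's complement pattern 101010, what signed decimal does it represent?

Binary: 101010
Sign bit: 1 (negative)
Invert: 010101
Add 1:  010110
Magnitude: 010110 = 16 + 4 + 2 = 22
Value: -22



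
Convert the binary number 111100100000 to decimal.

Sum of powers of 2 for each 1-bit:
2^5 + 2^8 + 2^9 + 2^10 + 2^11
= 32 + 256 + 512 + 1024 + 2048
= 3872



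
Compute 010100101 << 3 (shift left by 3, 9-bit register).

Original: 010100101 (decimal 165)
Shift left by 3 positions
Append 3 zeros on the right and drop the 3 high bits that overflow the 9-bit width
Result: 100101000 (decimal 296)
Equivalent: 165 << 3 = 165 × 2^3 = 1320, truncated to 9 bits = 296



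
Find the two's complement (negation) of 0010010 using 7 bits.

Original: 0010010
Step 1 - Invert all bits: 1101101
Step 2 - Add 1: 1101110
Verification: 0010010 + 1101110 = 10000000; discarding the end carry (carry out of the top bit) leaves the 7-bit value 0000000, as required for x + (-x)



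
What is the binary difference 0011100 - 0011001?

Method 1 - Direct subtraction (column by column from the right: bit − bit − borrow-in; if negative, add 2 and borrow 1 from the next column):
borrow: 0000110
        0011100
-       0011001
---------------
        0000011

Method 2 - Add two's complement:
Two's complement of 0011001: invert → 1100110, add 1 → 1100111
  0011100
+ 1100111
---------
 10000011  (end carry out of the top bit = 1)
Discarding the end carry: 0000011
Decimal check:
  0011100 = 16 + 8 + 4 = 28
  0011001 = 16 + 8 + 1 = 25
  28 - 25 = 3, and 0000011 = 2 + 1 = 3 ✓



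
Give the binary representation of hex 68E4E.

Convert each hex digit to 4 bits:
  6 = 0110
  8 = 1000
  E = 1110
  4 = 0100
  E = 1110
Concatenate: 01101000111001001110



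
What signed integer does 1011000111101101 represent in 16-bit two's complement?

Binary: 1011000111101101
Sign bit: 1 (negative)
Invert: 0100111000010010
Add 1:  0100111000010011
Magnitude: 0100111000010011 = 16384 + 2048 + 1024 + 512 + 16 + 2 + 1 = 19987
Value: -19987



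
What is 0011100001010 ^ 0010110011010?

XOR: 1 when bits differ
  0011100001010
^ 0010110011010
---------------
  0001010010000
Decimal: 1802 ^ 1434 = 656



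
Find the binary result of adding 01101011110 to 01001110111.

Add column by column from the right: bit + bit + carry-in; write the sum mod 2, carry 1 when the sum is 2 or 3.
carry:  10011111100
        01101011110
+       01001110111
-------------------
       010111010101
(the carry out of the leftmost column, 0, becomes the leading bit)
Decimal check:
  01101011110 = 512 + 256 + 64 + 16 + 8 + 4 + 2 = 862
  01001110111 = 512 + 64 + 32 + 16 + 4 + 2 + 1 = 631
  862 + 631 = 1493, and 010111010101 = 1024 + 256 + 128 + 64 + 16 + 4 + 1 = 1493 ✓



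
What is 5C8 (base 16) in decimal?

Expand by place value (powers of 16):
Digit values: C = 12
5C8 = 5 × 16^2 + 12 × 16^1 + 8 × 16^0
= 5 × 256 + 12 × 16 + 8 × 1
= 1280 + 192 + 8
= 1480



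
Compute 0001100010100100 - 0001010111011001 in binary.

Method 1 - Direct subtraction (column by column from the right: bit − bit − borrow-in; if negative, add 2 and borrow 1 from the next column):
borrow: 0000111110110110
        0001100010100100
-       0001010111011001
------------------------
        0000001011001011

Method 2 - Add two's complement:
Two's complement of 0001010111011001: invert → 1110101000100110, add 1 → 1110101000100111
  0001100010100100
+ 1110101000100111
------------------
 10000001011001011  (end carry out of the top bit = 1)
Discarding the end carry: 0000001011001011
Decimal check:
  0001100010100100 = 4096 + 2048 + 128 + 32 + 4 = 6308
  0001010111011001 = 4096 + 1024 + 256 + 128 + 64 + 16 + 8 + 1 = 5593
  6308 - 5593 = 715, and 0000001011001011 = 512 + 128 + 64 + 8 + 2 + 1 = 715 ✓



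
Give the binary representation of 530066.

Using repeated division by 2:
530066 ÷ 2 = 265033 remainder 0
265033 ÷ 2 = 132516 remainder 1
132516 ÷ 2 = 66258 remainder 0
66258 ÷ 2 = 33129 remainder 0
33129 ÷ 2 = 16564 remainder 1
16564 ÷ 2 = 8282 remainder 0
8282 ÷ 2 = 4141 remainder 0
4141 ÷ 2 = 2070 remainder 1
2070 ÷ 2 = 1035 remainder 0
1035 ÷ 2 = 517 remainder 1
517 ÷ 2 = 258 remainder 1
258 ÷ 2 = 129 remainder 0
129 ÷ 2 = 64 remainder 1
64 ÷ 2 = 32 remainder 0
32 ÷ 2 = 16 remainder 0
16 ÷ 2 = 8 remainder 0
8 ÷ 2 = 4 remainder 0
4 ÷ 2 = 2 remainder 0
2 ÷ 2 = 1 remainder 0
1 ÷ 2 = 0 remainder 1
Reading remainders bottom to top: 10000001011010010010



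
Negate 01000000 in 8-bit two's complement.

Original: 01000000
Step 1 - Invert all bits: 10111111
Step 2 - Add 1: 11000000
Verification: 01000000 + 11000000 = 100000000; discarding the end carry (carry out of the top bit) leaves the 8-bit value 00000000, as required for x + (-x)



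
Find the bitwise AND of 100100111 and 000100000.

AND: 1 only when both bits are 1
  100100111
& 000100000
-----------
  000100000
Decimal: 295 & 32 = 32



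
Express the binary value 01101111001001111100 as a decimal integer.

Sum of powers of 2 for each 1-bit:
2^2 + 2^3 + 2^4 + 2^5 + 2^6 + 2^9 + 2^12 + 2^13 + 2^14 + 2^15 + 2^17 + 2^18
= 4 + 8 + 16 + 32 + 64 + 512 + 4096 + 8192 + 16384 + 32768 + 131072 + 262144
= 455292



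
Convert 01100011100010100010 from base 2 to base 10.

Sum of powers of 2 for each 1-bit:
2^1 + 2^5 + 2^7 + 2^11 + 2^12 + 2^13 + 2^17 + 2^18
= 2 + 32 + 128 + 2048 + 4096 + 8192 + 131072 + 262144
= 407714



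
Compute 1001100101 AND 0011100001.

AND: 1 only when both bits are 1
  1001100101
& 0011100001
------------
  0001100001
Decimal: 613 & 225 = 97



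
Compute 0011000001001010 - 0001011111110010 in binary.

Method 1 - Direct subtraction (column by column from the right: bit − bit − borrow-in; if negative, add 2 and borrow 1 from the next column):
borrow: 0011111111100000
        0011000001001010
-       0001011111110010
------------------------
        0001100001011000

Method 2 - Add two's complement:
Two's complement of 0001011111110010: invert → 1110100000001101, add 1 → 1110100000001110
  0011000001001010
+ 1110100000001110
------------------
 10001100001011000  (end carry out of the top bit = 1)
Discarding the end carry: 0001100001011000
Decimal check:
  0011000001001010 = 8192 + 4096 + 64 + 8 + 2 = 12362
  0001011111110010 = 4096 + 1024 + 512 + 256 + 128 + 64 + 32 + 16 + 2 = 6130
  12362 - 6130 = 6232, and 0001100001011000 = 4096 + 2048 + 64 + 16 + 8 = 6232 ✓



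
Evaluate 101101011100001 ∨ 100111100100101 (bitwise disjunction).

OR: 1 when either bit is 1
  101101011100001
| 100111100100101
-----------------
  101111111100101
Decimal: 23265 | 20261 = 24549



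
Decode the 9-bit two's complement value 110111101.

Binary: 110111101
Sign bit: 1 (negative)
Invert: 001000010
Add 1:  001000011
Magnitude: 001000011 = 64 + 2 + 1 = 67
Value: -67



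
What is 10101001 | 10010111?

OR: 1 when either bit is 1
  10101001
| 10010111
----------
  10111111
Decimal: 169 | 151 = 191



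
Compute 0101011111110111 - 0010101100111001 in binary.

Method 1 - Direct subtraction (column by column from the right: bit − bit − borrow-in; if negative, add 2 and borrow 1 from the next column):
borrow: 0101000001110000
        0101011111110111
-       0010101100111001
------------------------
        0010110010111110

Method 2 - Add two's complement:
Two's complement of 0010101100111001: invert → 1101010011000110, add 1 → 1101010011000111
  0101011111110111
+ 1101010011000111
------------------
 10010110010111110  (end carry out of the top bit = 1)
Discarding the end carry: 0010110010111110
Decimal check:
  0101011111110111 = 16384 + 4096 + 1024 + 512 + 256 + 128 + 64 + 32 + 16 + 4 + 2 + 1 = 22519
  0010101100111001 = 8192 + 2048 + 512 + 256 + 32 + 16 + 8 + 1 = 11065
  22519 - 11065 = 11454, and 0010110010111110 = 8192 + 2048 + 1024 + 128 + 32 + 16 + 8 + 4 + 2 = 11454 ✓



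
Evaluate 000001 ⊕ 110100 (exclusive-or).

XOR: 1 when bits differ
  000001
^ 110100
--------
  110101
Decimal: 1 ^ 52 = 53



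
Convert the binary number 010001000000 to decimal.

Sum of powers of 2 for each 1-bit:
2^6 + 2^10
= 64 + 1024
= 1088



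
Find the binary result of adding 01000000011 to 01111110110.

Add column by column from the right: bit + bit + carry-in; write the sum mod 2, carry 1 when the sum is 2 or 3.
carry:  10000001100
        01000000011
+       01111110110
-------------------
       010111111001
(the carry out of the leftmost column, 0, becomes the leading bit)
Decimal check:
  01000000011 = 512 + 2 + 1 = 515
  01111110110 = 512 + 256 + 128 + 64 + 32 + 16 + 4 + 2 = 1014
  515 + 1014 = 1529, and 010111111001 = 1024 + 256 + 128 + 64 + 32 + 16 + 8 + 1 = 1529 ✓



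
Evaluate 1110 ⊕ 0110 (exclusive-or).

XOR: 1 when bits differ
  1110
^ 0110
------
  1000
Decimal: 14 ^ 6 = 8



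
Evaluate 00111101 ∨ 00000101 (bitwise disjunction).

OR: 1 when either bit is 1
  00111101
| 00000101
----------
  00111101
Decimal: 61 | 5 = 61



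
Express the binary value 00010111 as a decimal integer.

Sum of powers of 2 for each 1-bit:
2^0 + 2^1 + 2^2 + 2^4
= 1 + 2 + 4 + 16
= 23



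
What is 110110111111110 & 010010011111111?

AND: 1 only when both bits are 1
  110110111111110
& 010010011111111
-----------------
  010010011111110
Decimal: 28158 & 9471 = 9470



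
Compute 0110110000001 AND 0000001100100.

AND: 1 only when both bits are 1
  0110110000001
& 0000001100100
---------------
  0000000000000
Decimal: 3457 & 100 = 0



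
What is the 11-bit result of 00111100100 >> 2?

Original: 00111100100 (decimal 484)
Shift right by 2 positions
Drop the 2 low bits; fill with zeros on the left
Result: 00001111001 (decimal 121)
Equivalent: 484 >> 2 = 484 ÷ 2^2 = 121



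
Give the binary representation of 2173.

Using repeated division by 2:
2173 ÷ 2 = 1086 remainder 1
1086 ÷ 2 = 543 remainder 0
543 ÷ 2 = 271 remainder 1
271 ÷ 2 = 135 remainder 1
135 ÷ 2 = 67 remainder 1
67 ÷ 2 = 33 remainder 1
33 ÷ 2 = 16 remainder 1
16 ÷ 2 = 8 remainder 0
8 ÷ 2 = 4 remainder 0
4 ÷ 2 = 2 remainder 0
2 ÷ 2 = 1 remainder 0
1 ÷ 2 = 0 remainder 1
Reading remainders bottom to top: 100001111101



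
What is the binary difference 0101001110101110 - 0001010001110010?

Method 1 - Direct subtraction (column by column from the right: bit − bit − borrow-in; if negative, add 2 and borrow 1 from the next column):
borrow: 0111100011100000
        0101001110101110
-       0001010001110010
------------------------
        0011111100111100

Method 2 - Add two's complement:
Two's complement of 0001010001110010: invert → 1110101110001101, add 1 → 1110101110001110
  0101001110101110
+ 1110101110001110
------------------
 10011111100111100  (end carry out of the top bit = 1)
Discarding the end carry: 0011111100111100
Decimal check:
  0101001110101110 = 16384 + 4096 + 512 + 256 + 128 + 32 + 8 + 4 + 2 = 21422
  0001010001110010 = 4096 + 1024 + 64 + 32 + 16 + 2 = 5234
  21422 - 5234 = 16188, and 0011111100111100 = 8192 + 4096 + 2048 + 1024 + 512 + 256 + 32 + 16 + 8 + 4 = 16188 ✓



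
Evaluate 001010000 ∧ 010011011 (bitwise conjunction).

AND: 1 only when both bits are 1
  001010000
& 010011011
-----------
  000010000
Decimal: 80 & 155 = 16



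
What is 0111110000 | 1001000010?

OR: 1 when either bit is 1
  0111110000
| 1001000010
------------
  1111110010
Decimal: 496 | 578 = 1010



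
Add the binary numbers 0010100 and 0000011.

Add column by column from the right: bit + bit + carry-in; write the sum mod 2, carry 1 when the sum is 2 or 3.
carry:  0000000
        0010100
+       0000011
---------------
       00010111
(the carry out of the leftmost column, 0, becomes the leading bit)
Decimal check:
  0010100 = 16 + 4 = 20
  0000011 = 2 + 1 = 3
  20 + 3 = 23, and 00010111 = 16 + 4 + 2 + 1 = 23 ✓



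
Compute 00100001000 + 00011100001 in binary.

Add column by column from the right: bit + bit + carry-in; write the sum mod 2, carry 1 when the sum is 2 or 3.
carry:  00000000000
        00100001000
+       00011100001
-------------------
       000111101001
(the carry out of the leftmost column, 0, becomes the leading bit)
Decimal check:
  00100001000 = 256 + 8 = 264
  00011100001 = 128 + 64 + 32 + 1 = 225
  264 + 225 = 489, and 000111101001 = 256 + 128 + 64 + 32 + 8 + 1 = 489 ✓



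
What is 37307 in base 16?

Using repeated division by 16 (digits 10–15 are A–F):
37307 ÷ 16 = 2331 remainder 11 (B)
2331 ÷ 16 = 145 remainder 11 (B)
145 ÷ 16 = 9 remainder 1
9 ÷ 16 = 0 remainder 9
Reading remainders bottom to top: 91BB



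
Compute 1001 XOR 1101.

XOR: 1 when bits differ
  1001
^ 1101
------
  0100
Decimal: 9 ^ 13 = 4



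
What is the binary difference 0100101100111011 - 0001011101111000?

Method 1 - Direct subtraction (column by column from the right: bit − bit − borrow-in; if negative, add 2 and borrow 1 from the next column):
borrow: 0110111110000000
        0100101100111011
-       0001011101111000
------------------------
        0011001111000011

Method 2 - Add two's complement:
Two's complement of 0001011101111000: invert → 1110100010000111, add 1 → 1110100010001000
  0100101100111011
+ 1110100010001000
------------------
 10011001111000011  (end carry out of the top bit = 1)
Discarding the end carry: 0011001111000011
Decimal check:
  0100101100111011 = 16384 + 2048 + 512 + 256 + 32 + 16 + 8 + 2 + 1 = 19259
  0001011101111000 = 4096 + 1024 + 512 + 256 + 64 + 32 + 16 + 8 = 6008
  19259 - 6008 = 13251, and 0011001111000011 = 8192 + 4096 + 512 + 256 + 128 + 64 + 2 + 1 = 13251 ✓



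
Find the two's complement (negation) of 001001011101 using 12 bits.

Original: 001001011101
Step 1 - Invert all bits: 110110100010
Step 2 - Add 1: 110110100011
Verification: 001001011101 + 110110100011 = 1000000000000; discarding the end carry (carry out of the top bit) leaves the 12-bit value 000000000000, as required for x + (-x)



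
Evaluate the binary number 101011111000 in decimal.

Sum of powers of 2 for each 1-bit:
2^3 + 2^4 + 2^5 + 2^6 + 2^7 + 2^9 + 2^11
= 8 + 16 + 32 + 64 + 128 + 512 + 2048
= 2808



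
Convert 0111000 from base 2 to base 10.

Sum of powers of 2 for each 1-bit:
2^3 + 2^4 + 2^5
= 8 + 16 + 32
= 56



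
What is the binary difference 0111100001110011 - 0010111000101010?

Method 1 - Direct subtraction (column by column from the right: bit − bit − borrow-in; if negative, add 2 and borrow 1 from the next column):
borrow: 0001110000010000
        0111100001110011
-       0010111000101010
------------------------
        0100101001001001

Method 2 - Add two's complement:
Two's complement of 0010111000101010: invert → 1101000111010101, add 1 → 1101000111010110
  0111100001110011
+ 1101000111010110
------------------
 10100101001001001  (end carry out of the top bit = 1)
Discarding the end carry: 0100101001001001
Decimal check:
  0111100001110011 = 16384 + 8192 + 4096 + 2048 + 64 + 32 + 16 + 2 + 1 = 30835
  0010111000101010 = 8192 + 2048 + 1024 + 512 + 32 + 8 + 2 = 11818
  30835 - 11818 = 19017, and 0100101001001001 = 16384 + 2048 + 512 + 64 + 8 + 1 = 19017 ✓



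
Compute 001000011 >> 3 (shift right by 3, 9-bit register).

Original: 001000011 (decimal 67)
Shift right by 3 positions
Drop the 3 low bits; fill with zeros on the left
Result: 000001000 (decimal 8)
Equivalent: 67 >> 3 = 67 ÷ 2^3 = 8



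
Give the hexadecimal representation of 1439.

Using repeated division by 16 (digits 10–15 are A–F):
1439 ÷ 16 = 89 remainder 15 (F)
89 ÷ 16 = 5 remainder 9
5 ÷ 16 = 0 remainder 5
Reading remainders bottom to top: 59F



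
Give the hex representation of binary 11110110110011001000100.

Group into 4-bit nibbles from right:
  0111 = 7
  1011 = B
  0110 = 6
  0110 = 6
  0100 = 4
  0100 = 4
Result: 7B6644



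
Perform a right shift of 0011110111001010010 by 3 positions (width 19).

Original: 0011110111001010010 (decimal 126546)
Shift right by 3 positions
Drop the 3 low bits; fill with zeros on the left
Result: 0000011110111001010 (decimal 15818)
Equivalent: 126546 >> 3 = 126546 ÷ 2^3 = 15818



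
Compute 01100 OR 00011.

OR: 1 when either bit is 1
  01100
| 00011
-------
  01111
Decimal: 12 | 3 = 15



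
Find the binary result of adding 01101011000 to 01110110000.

Add column by column from the right: bit + bit + carry-in; write the sum mod 2, carry 1 when the sum is 2 or 3.
carry:  11111100000
        01101011000
+       01110110000
-------------------
       011100001000
(the carry out of the leftmost column, 0, becomes the leading bit)
Decimal check:
  01101011000 = 512 + 256 + 64 + 16 + 8 = 856
  01110110000 = 512 + 256 + 128 + 32 + 16 = 944
  856 + 944 = 1800, and 011100001000 = 1024 + 512 + 256 + 8 = 1800 ✓



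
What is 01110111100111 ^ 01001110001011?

XOR: 1 when bits differ
  01110111100111
^ 01001110001011
----------------
  00111001101100
Decimal: 7655 ^ 5003 = 3692



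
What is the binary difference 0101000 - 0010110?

Method 1 - Direct subtraction (column by column from the right: bit − bit − borrow-in; if negative, add 2 and borrow 1 from the next column):
borrow: 0101100
        0101000
-       0010110
---------------
        0010010

Method 2 - Add two's complement:
Two's complement of 0010110: invert → 1101001, add 1 → 1101010
  0101000
+ 1101010
---------
 10010010  (end carry out of the top bit = 1)
Discarding the end carry: 0010010
Decimal check:
  0101000 = 32 + 8 = 40
  0010110 = 16 + 4 + 2 = 22
  40 - 22 = 18, and 0010010 = 16 + 2 = 18 ✓



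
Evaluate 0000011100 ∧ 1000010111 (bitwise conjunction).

AND: 1 only when both bits are 1
  0000011100
& 1000010111
------------
  0000010100
Decimal: 28 & 535 = 20



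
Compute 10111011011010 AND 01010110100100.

AND: 1 only when both bits are 1
  10111011011010
& 01010110100100
----------------
  00010010000000
Decimal: 11994 & 5540 = 1152



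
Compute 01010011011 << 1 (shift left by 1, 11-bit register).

Original: 01010011011 (decimal 667)
Shift left by 1 position
Append 1 zero on the right
Result: 10100110110 (decimal 1334)
Equivalent: 667 << 1 = 667 × 2^1 = 1334



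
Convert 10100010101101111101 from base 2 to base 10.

Sum of powers of 2 for each 1-bit:
2^0 + 2^2 + 2^3 + 2^4 + 2^5 + 2^6 + 2^8 + 2^9 + 2^11 + 2^13 + 2^17 + 2^19
= 1 + 4 + 8 + 16 + 32 + 64 + 256 + 512 + 2048 + 8192 + 131072 + 524288
= 666493



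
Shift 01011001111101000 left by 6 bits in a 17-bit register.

Original: 01011001111101000 (decimal 46056)
Shift left by 6 positions
Append 6 zeros on the right and drop the 6 high bits that overflow the 17-bit width
Result: 01111101000000000 (decimal 64000)
Equivalent: 46056 << 6 = 46056 × 2^6 = 2947584, truncated to 17 bits = 64000



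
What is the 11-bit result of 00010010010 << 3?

Original: 00010010010 (decimal 146)
Shift left by 3 positions
Append 3 zeros on the right
Result: 10010010000 (decimal 1168)
Equivalent: 146 << 3 = 146 × 2^3 = 1168



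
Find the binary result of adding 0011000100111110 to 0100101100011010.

Add column by column from the right: bit + bit + carry-in; write the sum mod 2, carry 1 when the sum is 2 or 3.
carry:  0000011001111100
        0011000100111110
+       0100101100011010
------------------------
       00111110001011000
(the carry out of the leftmost column, 0, becomes the leading bit)
Decimal check:
  0011000100111110 = 8192 + 4096 + 256 + 32 + 16 + 8 + 4 + 2 = 12606
  0100101100011010 = 16384 + 2048 + 512 + 256 + 16 + 8 + 2 = 19226
  12606 + 19226 = 31832, and 00111110001011000 = 16384 + 8192 + 4096 + 2048 + 1024 + 64 + 16 + 8 = 31832 ✓



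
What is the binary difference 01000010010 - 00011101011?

Method 1 - Direct subtraction (column by column from the right: bit − bit − borrow-in; if negative, add 2 and borrow 1 from the next column):
borrow: 01111011110
        01000010010
-       00011101011
-------------------
        00100100111

Method 2 - Add two's complement:
Two's complement of 00011101011: invert → 11100010100, add 1 → 11100010101
  01000010010
+ 11100010101
-------------
 100100100111  (end carry out of the top bit = 1)
Discarding the end carry: 00100100111
Decimal check:
  01000010010 = 512 + 16 + 2 = 530
  00011101011 = 128 + 64 + 32 + 8 + 2 + 1 = 235
  530 - 235 = 295, and 00100100111 = 256 + 32 + 4 + 2 + 1 = 295 ✓



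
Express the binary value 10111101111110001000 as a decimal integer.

Sum of powers of 2 for each 1-bit:
2^3 + 2^7 + 2^8 + 2^9 + 2^10 + 2^11 + 2^12 + 2^14 + 2^15 + 2^16 + 2^17 + 2^19
= 8 + 128 + 256 + 512 + 1024 + 2048 + 4096 + 16384 + 32768 + 65536 + 131072 + 524288
= 778120



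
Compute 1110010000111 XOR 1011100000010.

XOR: 1 when bits differ
  1110010000111
^ 1011100000010
---------------
  0101110000101
Decimal: 7303 ^ 5890 = 2949



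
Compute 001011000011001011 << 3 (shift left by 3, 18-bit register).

Original: 001011000011001011 (decimal 45259)
Shift left by 3 positions
Append 3 zeros on the right and drop the 3 high bits that overflow the 18-bit width
Result: 011000011001011000 (decimal 99928)
Equivalent: 45259 << 3 = 45259 × 2^3 = 362072, truncated to 18 bits = 99928



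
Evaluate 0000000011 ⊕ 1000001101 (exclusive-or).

XOR: 1 when bits differ
  0000000011
^ 1000001101
------------
  1000001110
Decimal: 3 ^ 525 = 526



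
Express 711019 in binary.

Using repeated division by 2:
711019 ÷ 2 = 355509 remainder 1
355509 ÷ 2 = 177754 remainder 1
177754 ÷ 2 = 88877 remainder 0
88877 ÷ 2 = 44438 remainder 1
44438 ÷ 2 = 22219 remainder 0
22219 ÷ 2 = 11109 remainder 1
11109 ÷ 2 = 5554 remainder 1
5554 ÷ 2 = 2777 remainder 0
2777 ÷ 2 = 1388 remainder 1
1388 ÷ 2 = 694 remainder 0
694 ÷ 2 = 347 remainder 0
347 ÷ 2 = 173 remainder 1
173 ÷ 2 = 86 remainder 1
86 ÷ 2 = 43 remainder 0
43 ÷ 2 = 21 remainder 1
21 ÷ 2 = 10 remainder 1
10 ÷ 2 = 5 remainder 0
5 ÷ 2 = 2 remainder 1
2 ÷ 2 = 1 remainder 0
1 ÷ 2 = 0 remainder 1
Reading remainders bottom to top: 10101101100101101011



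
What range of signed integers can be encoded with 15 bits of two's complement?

For 15-bit two's complement:
Minimum: -2^14 = -16384
Maximum: 2^14 - 1 = 16383



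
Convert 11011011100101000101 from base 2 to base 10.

Sum of powers of 2 for each 1-bit:
2^0 + 2^2 + 2^6 + 2^8 + 2^11 + 2^12 + 2^13 + 2^15 + 2^16 + 2^18 + 2^19
= 1 + 4 + 64 + 256 + 2048 + 4096 + 8192 + 32768 + 65536 + 262144 + 524288
= 899397



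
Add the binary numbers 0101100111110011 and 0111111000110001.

Add column by column from the right: bit + bit + carry-in; write the sum mod 2, carry 1 when the sum is 2 or 3.
carry:  1111111111100110
        0101100111110011
+       0111111000110001
------------------------
       01101100000100100
(the carry out of the leftmost column, 0, becomes the leading bit)
Decimal check:
  0101100111110011 = 16384 + 4096 + 2048 + 256 + 128 + 64 + 32 + 16 + 2 + 1 = 23027
  0111111000110001 = 16384 + 8192 + 4096 + 2048 + 1024 + 512 + 32 + 16 + 1 = 32305
  23027 + 32305 = 55332, and 01101100000100100 = 32768 + 16384 + 4096 + 2048 + 32 + 4 = 55332 ✓



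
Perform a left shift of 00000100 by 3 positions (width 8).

Original: 00000100 (decimal 4)
Shift left by 3 positions
Append 3 zeros on the right
Result: 00100000 (decimal 32)
Equivalent: 4 << 3 = 4 × 2^3 = 32



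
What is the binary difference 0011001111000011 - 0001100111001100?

Method 1 - Direct subtraction (column by column from the right: bit − bit − borrow-in; if negative, add 2 and borrow 1 from the next column):
borrow: 0011001111111000
        0011001111000011
-       0001100111001100
------------------------
        0001100111110111

Method 2 - Add two's complement:
Two's complement of 0001100111001100: invert → 1110011000110011, add 1 → 1110011000110100
  0011001111000011
+ 1110011000110100
------------------
 10001100111110111  (end carry out of the top bit = 1)
Discarding the end carry: 0001100111110111
Decimal check:
  0011001111000011 = 8192 + 4096 + 512 + 256 + 128 + 64 + 2 + 1 = 13251
  0001100111001100 = 4096 + 2048 + 256 + 128 + 64 + 8 + 4 = 6604
  13251 - 6604 = 6647, and 0001100111110111 = 4096 + 2048 + 256 + 128 + 64 + 32 + 16 + 4 + 2 + 1 = 6647 ✓



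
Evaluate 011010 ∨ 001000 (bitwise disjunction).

OR: 1 when either bit is 1
  011010
| 001000
--------
  011010
Decimal: 26 | 8 = 26



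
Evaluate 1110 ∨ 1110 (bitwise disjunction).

OR: 1 when either bit is 1
  1110
| 1110
------
  1110
Decimal: 14 | 14 = 14



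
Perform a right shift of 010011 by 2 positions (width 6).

Original: 010011 (decimal 19)
Shift right by 2 positions
Drop the 2 low bits; fill with zeros on the left
Result: 000100 (decimal 4)
Equivalent: 19 >> 2 = 19 ÷ 2^2 = 4



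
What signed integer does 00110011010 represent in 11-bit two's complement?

Binary: 00110011010
Sign bit: 0 (non-negative)
Read directly as an unsigned value:
00110011010 = 256 + 128 + 16 + 8 + 2 = 410
Value: 410



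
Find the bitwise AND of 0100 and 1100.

AND: 1 only when both bits are 1
  0100
& 1100
------
  0100
Decimal: 4 & 12 = 4



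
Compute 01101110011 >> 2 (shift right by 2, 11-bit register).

Original: 01101110011 (decimal 883)
Shift right by 2 positions
Drop the 2 low bits; fill with zeros on the left
Result: 00011011100 (decimal 220)
Equivalent: 883 >> 2 = 883 ÷ 2^2 = 220



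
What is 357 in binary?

Using repeated division by 2:
357 ÷ 2 = 178 remainder 1
178 ÷ 2 = 89 remainder 0
89 ÷ 2 = 44 remainder 1
44 ÷ 2 = 22 remainder 0
22 ÷ 2 = 11 remainder 0
11 ÷ 2 = 5 remainder 1
5 ÷ 2 = 2 remainder 1
2 ÷ 2 = 1 remainder 0
1 ÷ 2 = 0 remainder 1
Reading remainders bottom to top: 101100101



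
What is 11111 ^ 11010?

XOR: 1 when bits differ
  11111
^ 11010
-------
  00101
Decimal: 31 ^ 26 = 5



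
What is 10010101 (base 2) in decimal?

Sum of powers of 2 for each 1-bit:
2^0 + 2^2 + 2^4 + 2^7
= 1 + 4 + 16 + 128
= 149



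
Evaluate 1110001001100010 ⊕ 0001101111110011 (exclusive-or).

XOR: 1 when bits differ
  1110001001100010
^ 0001101111110011
------------------
  1111100110010001
Decimal: 57954 ^ 7155 = 63889



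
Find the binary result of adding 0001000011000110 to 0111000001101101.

Add column by column from the right: bit + bit + carry-in; write the sum mod 2, carry 1 when the sum is 2 or 3.
carry:  1110000110011000
        0001000011000110
+       0111000001101101
------------------------
       01000000100110011
(the carry out of the leftmost column, 0, becomes the leading bit)
Decimal check:
  0001000011000110 = 4096 + 128 + 64 + 4 + 2 = 4294
  0111000001101101 = 16384 + 8192 + 4096 + 64 + 32 + 8 + 4 + 1 = 28781
  4294 + 28781 = 33075, and 01000000100110011 = 32768 + 256 + 32 + 16 + 2 + 1 = 33075 ✓



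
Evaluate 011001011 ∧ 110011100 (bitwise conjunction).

AND: 1 only when both bits are 1
  011001011
& 110011100
-----------
  010001000
Decimal: 203 & 412 = 136



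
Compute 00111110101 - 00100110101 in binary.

Method 1 - Direct subtraction (column by column from the right: bit − bit − borrow-in; if negative, add 2 and borrow 1 from the next column):
borrow: 00000000000
        00111110101
-       00100110101
-------------------
        00011000000

Method 2 - Add two's complement:
Two's complement of 00100110101: invert → 11011001010, add 1 → 11011001011
  00111110101
+ 11011001011
-------------
 100011000000  (end carry out of the top bit = 1)
Discarding the end carry: 00011000000
Decimal check:
  00111110101 = 256 + 128 + 64 + 32 + 16 + 4 + 1 = 501
  00100110101 = 256 + 32 + 16 + 4 + 1 = 309
  501 - 309 = 192, and 00011000000 = 128 + 64 = 192 ✓



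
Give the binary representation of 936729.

Using repeated division by 2:
936729 ÷ 2 = 468364 remainder 1
468364 ÷ 2 = 234182 remainder 0
234182 ÷ 2 = 117091 remainder 0
117091 ÷ 2 = 58545 remainder 1
58545 ÷ 2 = 29272 remainder 1
29272 ÷ 2 = 14636 remainder 0
14636 ÷ 2 = 7318 remainder 0
7318 ÷ 2 = 3659 remainder 0
3659 ÷ 2 = 1829 remainder 1
1829 ÷ 2 = 914 remainder 1
914 ÷ 2 = 457 remainder 0
457 ÷ 2 = 228 remainder 1
228 ÷ 2 = 114 remainder 0
114 ÷ 2 = 57 remainder 0
57 ÷ 2 = 28 remainder 1
28 ÷ 2 = 14 remainder 0
14 ÷ 2 = 7 remainder 0
7 ÷ 2 = 3 remainder 1
3 ÷ 2 = 1 remainder 1
1 ÷ 2 = 0 remainder 1
Reading remainders bottom to top: 11100100101100011001



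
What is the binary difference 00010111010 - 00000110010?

Method 1 - Direct subtraction (column by column from the right: bit − bit − borrow-in; if negative, add 2 and borrow 1 from the next column):
borrow: 00000000000
        00010111010
-       00000110010
-------------------
        00010001000

Method 2 - Add two's complement:
Two's complement of 00000110010: invert → 11111001101, add 1 → 11111001110
  00010111010
+ 11111001110
-------------
 100010001000  (end carry out of the top bit = 1)
Discarding the end carry: 00010001000
Decimal check:
  00010111010 = 128 + 32 + 16 + 8 + 2 = 186
  00000110010 = 32 + 16 + 2 = 50
  186 - 50 = 136, and 00010001000 = 128 + 8 = 136 ✓



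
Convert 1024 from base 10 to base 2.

Using repeated division by 2:
1024 ÷ 2 = 512 remainder 0
512 ÷ 2 = 256 remainder 0
256 ÷ 2 = 128 remainder 0
128 ÷ 2 = 64 remainder 0
64 ÷ 2 = 32 remainder 0
32 ÷ 2 = 16 remainder 0
16 ÷ 2 = 8 remainder 0
8 ÷ 2 = 4 remainder 0
4 ÷ 2 = 2 remainder 0
2 ÷ 2 = 1 remainder 0
1 ÷ 2 = 0 remainder 1
Reading remainders bottom to top: 10000000000



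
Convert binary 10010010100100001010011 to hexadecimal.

Group into 4-bit nibbles from right:
  0100 = 4
  1001 = 9
  0100 = 4
  1000 = 8
  0101 = 5
  0011 = 3
Result: 494853



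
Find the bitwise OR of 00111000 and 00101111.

OR: 1 when either bit is 1
  00111000
| 00101111
----------
  00111111
Decimal: 56 | 47 = 63



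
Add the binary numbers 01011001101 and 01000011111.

Add column by column from the right: bit + bit + carry-in; write the sum mod 2, carry 1 when the sum is 2 or 3.
carry:  10000111110
        01011001101
+       01000011111
-------------------
       010011101100
(the carry out of the leftmost column, 0, becomes the leading bit)
Decimal check:
  01011001101 = 512 + 128 + 64 + 8 + 4 + 1 = 717
  01000011111 = 512 + 16 + 8 + 4 + 2 + 1 = 543
  717 + 543 = 1260, and 010011101100 = 1024 + 128 + 64 + 32 + 8 + 4 = 1260 ✓



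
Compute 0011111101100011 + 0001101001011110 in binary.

Add column by column from the right: bit + bit + carry-in; write the sum mod 2, carry 1 when the sum is 2 or 3.
carry:  0111110011111100
        0011111101100011
+       0001101001011110
------------------------
       00101100111000001
(the carry out of the leftmost column, 0, becomes the leading bit)
Decimal check:
  0011111101100011 = 8192 + 4096 + 2048 + 1024 + 512 + 256 + 64 + 32 + 2 + 1 = 16227
  0001101001011110 = 4096 + 2048 + 512 + 64 + 16 + 8 + 4 + 2 = 6750
  16227 + 6750 = 22977, and 00101100111000001 = 16384 + 4096 + 2048 + 256 + 128 + 64 + 1 = 22977 ✓



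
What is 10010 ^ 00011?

XOR: 1 when bits differ
  10010
^ 00011
-------
  10001
Decimal: 18 ^ 3 = 17



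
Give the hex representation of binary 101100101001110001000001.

Group into 4-bit nibbles from right:
  1011 = B
  0010 = 2
  1001 = 9
  1100 = C
  0100 = 4
  0001 = 1
Result: B29C41



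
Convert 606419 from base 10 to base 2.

Using repeated division by 2:
606419 ÷ 2 = 303209 remainder 1
303209 ÷ 2 = 151604 remainder 1
151604 ÷ 2 = 75802 remainder 0
75802 ÷ 2 = 37901 remainder 0
37901 ÷ 2 = 18950 remainder 1
18950 ÷ 2 = 9475 remainder 0
9475 ÷ 2 = 4737 remainder 1
4737 ÷ 2 = 2368 remainder 1
2368 ÷ 2 = 1184 remainder 0
1184 ÷ 2 = 592 remainder 0
592 ÷ 2 = 296 remainder 0
296 ÷ 2 = 148 remainder 0
148 ÷ 2 = 74 remainder 0
74 ÷ 2 = 37 remainder 0
37 ÷ 2 = 18 remainder 1
18 ÷ 2 = 9 remainder 0
9 ÷ 2 = 4 remainder 1
4 ÷ 2 = 2 remainder 0
2 ÷ 2 = 1 remainder 0
1 ÷ 2 = 0 remainder 1
Reading remainders bottom to top: 10010100000011010011



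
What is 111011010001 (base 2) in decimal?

Sum of powers of 2 for each 1-bit:
2^0 + 2^4 + 2^6 + 2^7 + 2^9 + 2^10 + 2^11
= 1 + 16 + 64 + 128 + 512 + 1024 + 2048
= 3793



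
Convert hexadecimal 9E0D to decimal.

Expand by place value (powers of 16):
Digit values: E = 14, D = 13
9E0D = 9 × 16^3 + 14 × 16^2 + 0 × 16^1 + 13 × 16^0
= 9 × 4096 + 14 × 256 + 0 × 16 + 13 × 1
= 36864 + 3584 + 0 + 13
= 40461



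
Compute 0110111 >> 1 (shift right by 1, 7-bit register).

Original: 0110111 (decimal 55)
Shift right by 1 position
Drop the 1 low bit; fill with zero on the left
Result: 0011011 (decimal 27)
Equivalent: 55 >> 1 = 55 ÷ 2^1 = 27



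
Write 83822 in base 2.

Using repeated division by 2:
83822 ÷ 2 = 41911 remainder 0
41911 ÷ 2 = 20955 remainder 1
20955 ÷ 2 = 10477 remainder 1
10477 ÷ 2 = 5238 remainder 1
5238 ÷ 2 = 2619 remainder 0
2619 ÷ 2 = 1309 remainder 1
1309 ÷ 2 = 654 remainder 1
654 ÷ 2 = 327 remainder 0
327 ÷ 2 = 163 remainder 1
163 ÷ 2 = 81 remainder 1
81 ÷ 2 = 40 remainder 1
40 ÷ 2 = 20 remainder 0
20 ÷ 2 = 10 remainder 0
10 ÷ 2 = 5 remainder 0
5 ÷ 2 = 2 remainder 1
2 ÷ 2 = 1 remainder 0
1 ÷ 2 = 0 remainder 1
Reading remainders bottom to top: 10100011101101110



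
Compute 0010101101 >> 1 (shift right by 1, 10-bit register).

Original: 0010101101 (decimal 173)
Shift right by 1 position
Drop the 1 low bit; fill with zero on the left
Result: 0001010110 (decimal 86)
Equivalent: 173 >> 1 = 173 ÷ 2^1 = 86



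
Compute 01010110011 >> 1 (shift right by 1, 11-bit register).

Original: 01010110011 (decimal 691)
Shift right by 1 position
Drop the 1 low bit; fill with zero on the left
Result: 00101011001 (decimal 345)
Equivalent: 691 >> 1 = 691 ÷ 2^1 = 345



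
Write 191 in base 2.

Using repeated division by 2:
191 ÷ 2 = 95 remainder 1
95 ÷ 2 = 47 remainder 1
47 ÷ 2 = 23 remainder 1
23 ÷ 2 = 11 remainder 1
11 ÷ 2 = 5 remainder 1
5 ÷ 2 = 2 remainder 1
2 ÷ 2 = 1 remainder 0
1 ÷ 2 = 0 remainder 1
Reading remainders bottom to top: 10111111



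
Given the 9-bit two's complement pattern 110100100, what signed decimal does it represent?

Binary: 110100100
Sign bit: 1 (negative)
Invert: 001011011
Add 1:  001011100
Magnitude: 001011100 = 64 + 16 + 8 + 4 = 92
Value: -92



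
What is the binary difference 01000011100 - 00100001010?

Method 1 - Direct subtraction (column by column from the right: bit − bit − borrow-in; if negative, add 2 and borrow 1 from the next column):
borrow: 01000000100
        01000011100
-       00100001010
-------------------
        00100010010

Method 2 - Add two's complement:
Two's complement of 00100001010: invert → 11011110101, add 1 → 11011110110
  01000011100
+ 11011110110
-------------
 100100010010  (end carry out of the top bit = 1)
Discarding the end carry: 00100010010
Decimal check:
  01000011100 = 512 + 16 + 8 + 4 = 540
  00100001010 = 256 + 8 + 2 = 266
  540 - 266 = 274, and 00100010010 = 256 + 16 + 2 = 274 ✓



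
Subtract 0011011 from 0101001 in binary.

Method 1 - Direct subtraction (column by column from the right: bit − bit − borrow-in; if negative, add 2 and borrow 1 from the next column):
borrow: 0111100
        0101001
-       0011011
---------------
        0001110

Method 2 - Add two's complement:
Two's complement of 0011011: invert → 1100100, add 1 → 1100101
  0101001
+ 1100101
---------
 10001110  (end carry out of the top bit = 1)
Discarding the end carry: 0001110
Decimal check:
  0101001 = 32 + 8 + 1 = 41
  0011011 = 16 + 8 + 2 + 1 = 27
  41 - 27 = 14, and 0001110 = 8 + 4 + 2 = 14 ✓



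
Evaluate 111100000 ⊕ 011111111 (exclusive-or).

XOR: 1 when bits differ
  111100000
^ 011111111
-----------
  100011111
Decimal: 480 ^ 255 = 287



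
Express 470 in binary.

Using repeated division by 2:
470 ÷ 2 = 235 remainder 0
235 ÷ 2 = 117 remainder 1
117 ÷ 2 = 58 remainder 1
58 ÷ 2 = 29 remainder 0
29 ÷ 2 = 14 remainder 1
14 ÷ 2 = 7 remainder 0
7 ÷ 2 = 3 remainder 1
3 ÷ 2 = 1 remainder 1
1 ÷ 2 = 0 remainder 1
Reading remainders bottom to top: 111010110



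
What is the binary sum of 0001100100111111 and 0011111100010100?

Add column by column from the right: bit + bit + carry-in; write the sum mod 2, carry 1 when the sum is 2 or 3.
carry:  0111111001111000
        0001100100111111
+       0011111100010100
------------------------
       00101100001010011
(the carry out of the leftmost column, 0, becomes the leading bit)
Decimal check:
  0001100100111111 = 4096 + 2048 + 256 + 32 + 16 + 8 + 4 + 2 + 1 = 6463
  0011111100010100 = 8192 + 4096 + 2048 + 1024 + 512 + 256 + 16 + 4 = 16148
  6463 + 16148 = 22611, and 00101100001010011 = 16384 + 4096 + 2048 + 64 + 16 + 2 + 1 = 22611 ✓



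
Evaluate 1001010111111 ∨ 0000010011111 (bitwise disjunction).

OR: 1 when either bit is 1
  1001010111111
| 0000010011111
---------------
  1001010111111
Decimal: 4799 | 159 = 4799



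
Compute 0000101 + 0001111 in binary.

Add column by column from the right: bit + bit + carry-in; write the sum mod 2, carry 1 when the sum is 2 or 3.
carry:  0011110
        0000101
+       0001111
---------------
       00010100
(the carry out of the leftmost column, 0, becomes the leading bit)
Decimal check:
  0000101 = 4 + 1 = 5
  0001111 = 8 + 4 + 2 + 1 = 15
  5 + 15 = 20, and 00010100 = 16 + 4 = 20 ✓

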